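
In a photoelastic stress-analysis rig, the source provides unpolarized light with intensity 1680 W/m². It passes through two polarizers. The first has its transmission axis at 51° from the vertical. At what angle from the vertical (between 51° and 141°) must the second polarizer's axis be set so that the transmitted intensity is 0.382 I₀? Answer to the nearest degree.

Unpolarized light through the first polarizer → I₁ = ½ I₀, now polarized at 51°.
Need I₂/I₀ = 0.382, so cos²(θ − 51°) = 0.382 / 0.5 = 0.764.
θ − 51° = arccos(√0.764) = 29.1°, giving θ ≈ 51 + 29.1 = 80.1°.

θ ≈ 80°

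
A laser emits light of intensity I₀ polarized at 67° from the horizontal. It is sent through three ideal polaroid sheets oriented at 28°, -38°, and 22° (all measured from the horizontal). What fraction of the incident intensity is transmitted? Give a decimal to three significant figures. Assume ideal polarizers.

I₁ = I₀ cos²(28° − 67°) = I₀ cos²(39°) = 0.604 I₀.
I₂ = I₁ cos²(-38° − 28°) = 0.604 I₀ · cos²(66°) = 0.09992 I₀.
I₃ = I₂ cos²(22° + 38°) = 0.09992 I₀ · cos²(60°) = 0.02498 I₀.
Transmitted fraction = 0.02498.

≈ 0.0250 I₀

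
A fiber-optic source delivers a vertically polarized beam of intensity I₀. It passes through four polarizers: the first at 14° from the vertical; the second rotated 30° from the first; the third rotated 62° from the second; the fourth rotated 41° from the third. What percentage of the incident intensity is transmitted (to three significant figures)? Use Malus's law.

≈ 8.86%

By Malus's law, I₁ = I₀ cos²(14° − 0°) = I₀ cos²(14°) = 0.9415 I₀.
I₂ = I₁ cos²(30°) = 0.9415 · 0.75 I₀ = 0.7061 I₀.
I₃ = I₂ cos²(62°) = 0.7061 · 0.2204 I₀ = 0.1556 I₀.
I₄ = I₃ cos²(41°) = 0.1556 · 0.5696 I₀ = 0.08864 I₀.
That is 8.864% of the incident intensity.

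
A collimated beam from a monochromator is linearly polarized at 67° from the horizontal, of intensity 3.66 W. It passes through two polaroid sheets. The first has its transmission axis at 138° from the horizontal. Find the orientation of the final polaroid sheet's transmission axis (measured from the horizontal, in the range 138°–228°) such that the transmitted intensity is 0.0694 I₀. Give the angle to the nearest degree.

θ ≈ 174°

I₁ = I₀ cos²(138° − 67°) = I₀ cos²(71°) = 0.106 I₀.
Need I₂/I₀ = 0.0694, so cos²(θ − 138°) = 0.0694 / 0.106 = 0.6548.
θ − 138° = arccos(√0.6548) = 36.0°, giving θ ≈ 138 + 36.0 = 174.0°.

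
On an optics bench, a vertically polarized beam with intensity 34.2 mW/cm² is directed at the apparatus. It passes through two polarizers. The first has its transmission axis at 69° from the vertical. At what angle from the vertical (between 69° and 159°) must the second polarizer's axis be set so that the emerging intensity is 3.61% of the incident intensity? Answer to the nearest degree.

θ ≈ 127°

I₁ = I₀ cos²(69° − 0°) = I₀ cos²(69°) = 0.1284 I₀.
Need I₂/I₀ = 0.0361, so cos²(θ − 69°) = 0.0361 / 0.1284 = 0.2811.
θ − 69° = arccos(√0.2811) = 58.0°, giving θ ≈ 69 + 58.0 = 127.0°.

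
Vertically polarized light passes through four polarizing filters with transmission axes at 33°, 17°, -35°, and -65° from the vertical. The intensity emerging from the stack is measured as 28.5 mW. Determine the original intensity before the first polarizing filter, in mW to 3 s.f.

I₀ ≈ 154 mW

By Malus's law, I₁ = I₀ cos²(33° − 0°) = I₀ cos²(33°) = 0.7034 I₀.
I₂ = I₁ cos²(17° − 33°) = 0.7034 I₀ · cos²(16°) = 0.6499 I₀.
I₃ = I₂ cos²(-35° − 17°) = 0.6499 I₀ · cos²(52°) = 0.2463 I₀.
I₄ = I₃ cos²(-65° + 35°) = 0.2463 I₀ · cos²(30°) = 0.1848 I₀.
So 28.5 mW = 0.1848 I₀, giving I₀ = 28.5/0.1848 = 154.3 mW.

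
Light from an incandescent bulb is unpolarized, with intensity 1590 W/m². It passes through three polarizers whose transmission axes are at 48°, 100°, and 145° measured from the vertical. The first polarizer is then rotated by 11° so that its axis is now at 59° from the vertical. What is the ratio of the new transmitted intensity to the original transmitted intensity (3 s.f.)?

I_new/I_old ≈ 1.50

Before rotation:
Unpolarized light through the first polarizer → I₁ = ½ I₀, now polarized at 48°.
I₂ = I₁ cos²(100° − 48°) = 0.5 I₀ · cos²(52°) = 0.1895 I₀.
I₃ = I₂ cos²(145° − 100°) = 0.1895 I₀ · cos²(45°) = 0.09476 I₀.
After rotation:
Unpolarized light through the first polarizer → I₁ = ½ I₀, now polarized at 59°.
I₂ = I₁ cos²(100° − 59°) = 0.5 I₀ · cos²(41°) = 0.2848 I₀.
I₃ = I₂ cos²(145° − 100°) = 0.2848 I₀ · cos²(45°) = 0.1424 I₀.
Ratio = 0.1424 / 0.09476 = 1.503.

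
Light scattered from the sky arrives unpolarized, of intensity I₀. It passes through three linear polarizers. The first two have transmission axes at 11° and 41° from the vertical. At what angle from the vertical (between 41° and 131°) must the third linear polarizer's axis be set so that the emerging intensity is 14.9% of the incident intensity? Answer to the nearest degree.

θ ≈ 92°

Unpolarized light through the first polarizer → I₁ = ½ I₀, now polarized at 11°.
I₂ = I₁ cos²(41° − 11°) = 0.5 I₀ · cos²(30°) = 0.375 I₀.
Need I₃/I₀ = 0.149, so cos²(θ − 41°) = 0.149 / 0.375 = 0.3973.
θ − 41° = arccos(√0.3973) = 50.9°, giving θ ≈ 41 + 50.9 = 91.9°.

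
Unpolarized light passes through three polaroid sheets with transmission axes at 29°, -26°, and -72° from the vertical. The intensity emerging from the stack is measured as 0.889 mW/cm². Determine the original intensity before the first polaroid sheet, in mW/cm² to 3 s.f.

Unpolarized light through the first polarizer → I₁ = ½ I₀, now polarized at 29°.
I₂ = I₁ cos²(-26° − 29°) = 0.5 I₀ · cos²(55°) = 0.1645 I₀.
I₃ = I₂ cos²(-72° + 26°) = 0.1645 I₀ · cos²(46°) = 0.07938 I₀.
So 0.889 mW/cm² = 0.07938 I₀, giving I₀ = 0.889/0.07938 = 11.2 mW/cm².

I₀ ≈ 11.2 mW/cm²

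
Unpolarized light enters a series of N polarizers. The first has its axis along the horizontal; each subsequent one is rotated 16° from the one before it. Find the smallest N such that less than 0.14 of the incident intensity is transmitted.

N = 18

First polarizer halves the unpolarized light: factor 1/2.
Each further stage multiplies by cos²(16°) = 0.924.
After N polarizers: T = 0.5·0.924^(N−1). Require T < 0.14 ⇒ N−1 > ln(0.14/0.5)/ln(0.924) = 16.11, so N−1 ≥ 17 and N = 18.
Check: N=18 gives T = 0.1305 < 0.14; N=17 gives T = 0.1412.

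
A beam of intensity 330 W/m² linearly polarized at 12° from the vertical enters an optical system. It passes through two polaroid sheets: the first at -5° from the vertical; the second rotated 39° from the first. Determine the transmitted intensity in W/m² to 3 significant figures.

I ≈ 182 W/m²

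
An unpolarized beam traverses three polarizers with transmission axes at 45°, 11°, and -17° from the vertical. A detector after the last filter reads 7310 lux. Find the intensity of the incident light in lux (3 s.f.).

I₀ ≈ 2.73e4 lux

Unpolarized light through the first polarizer → I₁ = ½ I₀, now polarized at 45°.
I₂ = I₁ cos²(11° − 45°) = 0.5 I₀ · cos²(34°) = 0.3437 I₀.
I₃ = I₂ cos²(-17° − 11°) = 0.3437 I₀ · cos²(28°) = 0.2679 I₀.
So 7310 lux = 0.2679 I₀, giving I₀ = 7310/0.2679 = 2.729e+04 lux.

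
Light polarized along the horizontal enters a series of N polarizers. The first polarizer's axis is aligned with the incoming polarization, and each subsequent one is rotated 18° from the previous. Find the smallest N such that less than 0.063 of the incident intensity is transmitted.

First polarizer is aligned with the polarization: full transmission.
Each further stage multiplies by cos²(18°) = 0.9045.
After N polarizers: T = 0.9045^(N−1). Require T < 0.063 ⇒ N−1 > ln(0.063)/ln(0.9045) = 27.55, so N−1 ≥ 28 and N = 29.
Check: N=29 gives T = 0.06019 < 0.063; N=28 gives T = 0.06655.

N = 29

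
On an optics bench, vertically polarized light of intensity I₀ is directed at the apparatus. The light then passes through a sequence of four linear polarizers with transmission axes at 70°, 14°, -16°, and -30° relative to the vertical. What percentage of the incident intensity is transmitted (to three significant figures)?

I₁ = I₀ cos²(70° − 0°) = I₀ cos²(70°) = 0.117 I₀.
I₂ = I₁ cos²(14° − 70°) = 0.117 I₀ · cos²(56°) = 0.03658 I₀.
I₃ = I₂ cos²(-16° − 14°) = 0.03658 I₀ · cos²(30°) = 0.02743 I₀.
I₄ = I₃ cos²(-30° + 16°) = 0.02743 I₀ · cos²(14°) = 0.02583 I₀.
That is 2.583% of the incident intensity.

≈ 2.58%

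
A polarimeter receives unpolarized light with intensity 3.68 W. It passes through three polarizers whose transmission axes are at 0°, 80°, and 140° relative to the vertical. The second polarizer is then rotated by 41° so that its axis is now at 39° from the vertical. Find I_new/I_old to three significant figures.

I_new/I_old ≈ 2.92

Before rotation:
Unpolarized light through the first polarizer → I₁ = ½ I₀, now polarized at 0°.
I₂ = I₁ cos²(80° − 0°) = 0.5 I₀ · cos²(80°) = 0.01508 I₀.
I₃ = I₂ cos²(140° − 80°) = 0.01508 I₀ · cos²(60°) = 0.003769 I₀.
After rotation:
Unpolarized light through the first polarizer → I₁ = ½ I₀, now polarized at 0°.
I₂ = I₁ cos²(39° − 0°) = 0.5 I₀ · cos²(39°) = 0.302 I₀.
Angle between axes 2 and 3: 79°. I₃ = 0.302 I₀ · cos²(79°) = 0.01099 I₀.
Ratio = 0.01099 / 0.003769 = 2.917.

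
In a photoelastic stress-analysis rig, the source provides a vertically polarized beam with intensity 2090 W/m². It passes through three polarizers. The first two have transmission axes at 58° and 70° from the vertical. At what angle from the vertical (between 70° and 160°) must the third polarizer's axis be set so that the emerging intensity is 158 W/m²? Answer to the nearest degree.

I₁ = I₀ cos²(58° − 0°) = I₀ cos²(58°) = 0.2808 I₀.
I₂ = I₁ cos²(70° − 58°) = 0.2808 I₀ · cos²(12°) = 0.2687 I₀.
Target fraction: 158 / 2090 W/m² = 0.0756 of I₀.
Need I₃/I₀ = 0.0756, so cos²(θ − 70°) = 0.0756 / 0.2687 = 0.2814.
θ − 70° = arccos(√0.2814) = 58.0°, giving θ ≈ 70 + 58.0 = 128.0°.

θ ≈ 128°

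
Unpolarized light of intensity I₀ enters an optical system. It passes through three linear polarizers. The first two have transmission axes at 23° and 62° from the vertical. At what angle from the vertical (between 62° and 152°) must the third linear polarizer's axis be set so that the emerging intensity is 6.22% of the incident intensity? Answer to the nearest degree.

θ ≈ 125°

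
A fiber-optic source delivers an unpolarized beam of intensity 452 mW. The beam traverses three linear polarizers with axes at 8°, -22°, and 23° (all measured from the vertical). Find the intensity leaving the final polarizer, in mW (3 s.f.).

I ≈ 84.8 mW

Unpolarized light through the first polarizer → I₁ = 452 mW/2 = 226 mW, polarized at 8°.
I₂ = I₁ · cos²(30°) = 226 · 0.75 = 169.5 mW.
I₃ = I₂ · cos²(45°) = 169.5 · 0.5 = 84.75 mW.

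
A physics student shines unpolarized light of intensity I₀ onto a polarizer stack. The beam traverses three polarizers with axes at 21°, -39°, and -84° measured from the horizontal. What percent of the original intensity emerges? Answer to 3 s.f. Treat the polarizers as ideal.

≈ 6.25%

Unpolarized light through the first polarizer → I₁ = ½ I₀, now polarized at 21°.
I₂ = I₁ cos²(-39° − 21°) = 0.5 I₀ · cos²(60°) = 0.125 I₀.
I₃ = I₂ cos²(-84° + 39°) = 0.125 I₀ · cos²(45°) = 0.0625 I₀.
That is 6.25% of the incident intensity.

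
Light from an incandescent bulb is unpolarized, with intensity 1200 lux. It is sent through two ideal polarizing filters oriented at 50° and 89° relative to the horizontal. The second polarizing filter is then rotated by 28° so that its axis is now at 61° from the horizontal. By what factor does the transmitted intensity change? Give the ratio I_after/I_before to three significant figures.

I_new/I_old ≈ 1.60

Before rotation:
Unpolarized light through the first polarizer → I₁ = ½ I₀, now polarized at 50°.
I₂ = I₁ cos²(89° − 50°) = 0.5 I₀ · cos²(39°) = 0.302 I₀.
After rotation:
Unpolarized light through the first polarizer → I₁ = ½ I₀, now polarized at 50°.
I₂ = I₁ cos²(61° − 50°) = 0.5 I₀ · cos²(11°) = 0.4818 I₀.
Ratio = 0.4818 / 0.302 = 1.595.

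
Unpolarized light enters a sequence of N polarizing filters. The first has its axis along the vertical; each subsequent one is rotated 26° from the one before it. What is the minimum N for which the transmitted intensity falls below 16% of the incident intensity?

First polarizer halves the unpolarized light: factor 1/2.
Each further stage multiplies by cos²(26°) = 0.8078.
After N polarizers: T = 0.5·0.8078^(N−1). Require T < 0.16 ⇒ N−1 > ln(0.16/0.5)/ln(0.8078) = 5.34, so N−1 ≥ 6 and N = 7.
Check: N=7 gives T = 0.139 < 0.16; N=6 gives T = 0.172.

N = 7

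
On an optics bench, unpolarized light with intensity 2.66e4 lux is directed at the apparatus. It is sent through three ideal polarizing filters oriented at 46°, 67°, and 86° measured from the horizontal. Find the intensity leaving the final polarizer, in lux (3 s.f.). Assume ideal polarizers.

I ≈ 1.04e4 lux

Unpolarized light through the first polarizer → I₁ = 2.66e4 lux/2 = 1.33e+04 lux, polarized at 46°.
I₂ = I₁ · cos²(21°) = 1.33e+04 · 0.8716 = 1.159e+04 lux.
I₃ = I₂ · cos²(19°) = 1.159e+04 · 0.894 = 1.036e+04 lux.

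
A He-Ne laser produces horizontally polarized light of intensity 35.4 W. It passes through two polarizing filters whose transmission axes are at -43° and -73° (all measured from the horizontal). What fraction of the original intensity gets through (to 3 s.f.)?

I/I₀ ≈ 0.401

I₁ = 35.4 W · cos²(43°) = 18.93 W.
I₂ = I₁ · cos²(30°) = 18.93 · 0.75 = 14.2 W.
Transmitted fraction = 0.4012.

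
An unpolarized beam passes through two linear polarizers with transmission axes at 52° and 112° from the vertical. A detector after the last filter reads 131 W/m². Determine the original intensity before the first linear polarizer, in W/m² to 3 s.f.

Unpolarized light through the first polarizer → I₁ = ½ I₀, now polarized at 52°.
I₂ = I₁ cos²(112° − 52°) = 0.5 I₀ · cos²(60°) = 0.125 I₀.
So 131 W/m² = 0.125 I₀, giving I₀ = 131/0.125 = 1048 W/m².

I₀ ≈ 1050 W/m²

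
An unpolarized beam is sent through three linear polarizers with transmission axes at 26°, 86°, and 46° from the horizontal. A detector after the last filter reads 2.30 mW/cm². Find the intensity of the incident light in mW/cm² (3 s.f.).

Unpolarized light through the first polarizer → I₁ = ½ I₀, now polarized at 26°.
I₂ = I₁ cos²(86° − 26°) = 0.5 I₀ · cos²(60°) = 0.125 I₀.
I₃ = I₂ cos²(46° − 86°) = 0.125 I₀ · cos²(40°) = 0.07335 I₀.
So 2.30 mW/cm² = 0.07335 I₀, giving I₀ = 2.30/0.07335 = 31.36 mW/cm².

I₀ ≈ 31.4 mW/cm²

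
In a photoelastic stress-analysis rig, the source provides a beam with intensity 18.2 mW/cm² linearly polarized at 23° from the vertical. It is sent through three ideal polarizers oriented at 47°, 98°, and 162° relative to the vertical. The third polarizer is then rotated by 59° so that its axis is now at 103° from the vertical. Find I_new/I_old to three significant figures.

Before rotation:
I₁ = I₀ cos²(47° − 23°) = I₀ cos²(24°) = 0.8346 I₀.
I₂ = I₁ cos²(98° − 47°) = 0.8346 I₀ · cos²(51°) = 0.3305 I₀.
I₃ = I₂ cos²(162° − 98°) = 0.3305 I₀ · cos²(64°) = 0.06352 I₀.
After rotation:
I₁ = I₀ cos²(47° − 23°) = I₀ cos²(24°) = 0.8346 I₀.
I₂ = I₁ cos²(98° − 47°) = 0.8346 I₀ · cos²(51°) = 0.3305 I₀.
I₃ = I₂ cos²(103° − 98°) = 0.3305 I₀ · cos²(5°) = 0.328 I₀.
Ratio = 0.328 / 0.06352 = 5.164.

I_new/I_old ≈ 5.16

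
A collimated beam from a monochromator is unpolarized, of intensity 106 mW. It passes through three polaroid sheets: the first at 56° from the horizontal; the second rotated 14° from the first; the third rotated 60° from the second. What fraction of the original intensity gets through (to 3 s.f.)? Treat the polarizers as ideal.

I/I₀ ≈ 0.118

Unpolarized light through the first polarizer → I₁ = 106 mW/2 = 53 mW, polarized at 56°.
I₂ = I₁ · cos²(14°) = 53 · 0.9415 = 49.9 mW.
I₃ = I₂ · cos²(60°) = 49.9 · 0.25 = 12.47 mW.
Transmitted fraction = 0.1177.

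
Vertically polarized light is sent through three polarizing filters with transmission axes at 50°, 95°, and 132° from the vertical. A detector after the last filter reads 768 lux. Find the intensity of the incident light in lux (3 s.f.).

I₁ = I₀ cos²(50° − 0°) = I₀ cos²(50°) = 0.4132 I₀.
I₂ = I₁ cos²(95° − 50°) = 0.4132 I₀ · cos²(45°) = 0.2066 I₀.
I₃ = I₂ cos²(132° − 95°) = 0.2066 I₀ · cos²(37°) = 0.1318 I₀.
So 768 lux = 0.1318 I₀, giving I₀ = 768/0.1318 = 5829 lux.

I₀ ≈ 5830 lux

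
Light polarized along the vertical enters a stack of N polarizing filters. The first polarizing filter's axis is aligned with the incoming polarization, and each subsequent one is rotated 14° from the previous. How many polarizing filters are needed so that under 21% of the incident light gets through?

N = 27

First polarizer is aligned with the polarization: full transmission.
Each further stage multiplies by cos²(14°) = 0.9415.
After N polarizers: T = 0.9415^(N−1). Require T < 0.21 ⇒ N−1 > ln(0.21)/ln(0.9415) = 25.88, so N−1 ≥ 26 and N = 27.
Check: N=27 gives T = 0.2085 < 0.21; N=26 gives T = 0.2214.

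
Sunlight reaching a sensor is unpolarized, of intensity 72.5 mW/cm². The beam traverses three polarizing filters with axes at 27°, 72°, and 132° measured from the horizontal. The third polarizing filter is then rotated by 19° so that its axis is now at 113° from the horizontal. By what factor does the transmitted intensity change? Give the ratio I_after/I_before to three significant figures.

Before rotation:
Unpolarized light through the first polarizer → I₁ = ½ I₀, now polarized at 27°.
I₂ = I₁ cos²(72° − 27°) = 0.5 I₀ · cos²(45°) = 0.25 I₀.
I₃ = I₂ cos²(132° − 72°) = 0.25 I₀ · cos²(60°) = 0.0625 I₀.
After rotation:
Unpolarized light through the first polarizer → I₁ = ½ I₀, now polarized at 27°.
I₂ = I₁ cos²(72° − 27°) = 0.5 I₀ · cos²(45°) = 0.25 I₀.
I₃ = I₂ cos²(113° − 72°) = 0.25 I₀ · cos²(41°) = 0.1424 I₀.
Ratio = 0.1424 / 0.0625 = 2.278.

I_new/I_old ≈ 2.28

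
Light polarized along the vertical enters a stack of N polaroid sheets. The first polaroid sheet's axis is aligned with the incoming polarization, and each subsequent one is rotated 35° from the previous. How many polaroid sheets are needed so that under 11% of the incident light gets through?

N = 7

First polarizer is aligned with the polarization: full transmission.
Each further stage multiplies by cos²(35°) = 0.671.
After N polarizers: T = 0.671^(N−1). Require T < 0.11 ⇒ N−1 > ln(0.11)/ln(0.671) = 5.53, so N−1 ≥ 6 and N = 7.
Check: N=7 gives T = 0.09128 < 0.11; N=6 gives T = 0.136.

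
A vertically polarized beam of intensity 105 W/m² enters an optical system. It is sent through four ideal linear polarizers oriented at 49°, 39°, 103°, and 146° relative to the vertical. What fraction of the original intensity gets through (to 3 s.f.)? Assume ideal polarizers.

I/I₀ ≈ 0.0429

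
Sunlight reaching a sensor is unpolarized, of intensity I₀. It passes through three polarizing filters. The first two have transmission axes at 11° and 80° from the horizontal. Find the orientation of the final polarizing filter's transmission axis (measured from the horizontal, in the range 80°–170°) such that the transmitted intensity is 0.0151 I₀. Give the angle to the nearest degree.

θ ≈ 141°

Unpolarized light through the first polarizer → I₁ = ½ I₀, now polarized at 11°.
I₂ = I₁ cos²(80° − 11°) = 0.5 I₀ · cos²(69°) = 0.06421 I₀.
Need I₃/I₀ = 0.0151, so cos²(θ − 80°) = 0.0151 / 0.06421 = 0.2352.
θ − 80° = arccos(√0.2352) = 61.0°, giving θ ≈ 80 + 61.0 = 141.0°.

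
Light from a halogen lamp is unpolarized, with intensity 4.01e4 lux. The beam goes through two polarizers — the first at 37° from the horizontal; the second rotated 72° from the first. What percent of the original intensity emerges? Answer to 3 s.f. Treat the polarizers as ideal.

≈ 4.77%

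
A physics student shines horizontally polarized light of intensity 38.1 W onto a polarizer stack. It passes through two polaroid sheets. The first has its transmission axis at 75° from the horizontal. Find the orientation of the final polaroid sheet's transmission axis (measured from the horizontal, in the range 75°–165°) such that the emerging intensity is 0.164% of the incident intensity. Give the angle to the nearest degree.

I₁ = I₀ cos²(75° − 0°) = I₀ cos²(75°) = 0.06699 I₀.
Need I₂/I₀ = 0.00164, so cos²(θ − 75°) = 0.00164 / 0.06699 = 0.02448.
θ − 75° = arccos(√0.02448) = 81.0°, giving θ ≈ 75 + 81.0 = 156.0°.

θ ≈ 156°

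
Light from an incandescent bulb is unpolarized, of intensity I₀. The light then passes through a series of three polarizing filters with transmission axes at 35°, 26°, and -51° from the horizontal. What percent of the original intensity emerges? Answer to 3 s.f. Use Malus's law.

≈ 2.47%

Unpolarized light through the first polarizer → I₁ = ½ I₀, now polarized at 35°.
I₂ = I₁ cos²(26° − 35°) = 0.5 I₀ · cos²(9°) = 0.4878 I₀.
I₃ = I₂ cos²(-51° − 26°) = 0.4878 I₀ · cos²(77°) = 0.02468 I₀.
That is 2.468% of the incident intensity.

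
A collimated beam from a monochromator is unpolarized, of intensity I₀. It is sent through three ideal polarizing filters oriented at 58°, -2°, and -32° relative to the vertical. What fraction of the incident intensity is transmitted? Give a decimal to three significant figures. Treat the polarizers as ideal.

Unpolarized light through the first polarizer → I₁ = ½ I₀, now polarized at 58°.
I₂ = I₁ cos²(-2° − 58°) = 0.5 I₀ · cos²(60°) = 0.125 I₀.
I₃ = I₂ cos²(-32° + 2°) = 0.125 I₀ · cos²(30°) = 0.09375 I₀.
Transmitted fraction = 0.09375.

≈ 0.0938 I₀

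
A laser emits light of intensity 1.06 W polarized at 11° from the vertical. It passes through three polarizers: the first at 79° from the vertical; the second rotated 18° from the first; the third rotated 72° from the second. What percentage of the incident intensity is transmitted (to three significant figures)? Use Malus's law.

≈ 1.21%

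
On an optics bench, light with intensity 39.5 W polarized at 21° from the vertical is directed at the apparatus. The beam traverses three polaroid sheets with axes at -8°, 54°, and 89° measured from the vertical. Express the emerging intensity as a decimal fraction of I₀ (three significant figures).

By Malus's law, I₁ = 39.5 W · cos²(29°) = 30.22 W.
I₂ = I₁ · cos²(62°) = 30.22 · 0.2204 = 6.66 W.
I₃ = I₂ · cos²(35°) = 6.66 · 0.671 = 4.469 W.
Transmitted fraction = 0.1131.

I/I₀ ≈ 0.113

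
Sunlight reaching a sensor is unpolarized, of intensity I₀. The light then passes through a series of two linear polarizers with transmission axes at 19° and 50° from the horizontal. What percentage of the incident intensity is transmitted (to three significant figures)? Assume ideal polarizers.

Unpolarized light through the first polarizer → I₁ = ½ I₀, now polarized at 19°.
I₂ = I₁ cos²(50° − 19°) = 0.5 I₀ · cos²(31°) = 0.3674 I₀.
That is 36.74% of the incident intensity.

≈ 36.7%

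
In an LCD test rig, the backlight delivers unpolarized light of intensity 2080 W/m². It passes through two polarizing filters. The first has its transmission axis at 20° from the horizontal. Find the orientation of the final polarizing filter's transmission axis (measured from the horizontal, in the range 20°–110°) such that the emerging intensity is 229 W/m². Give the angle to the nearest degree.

θ ≈ 82°

Unpolarized light through the first polarizer → I₁ = ½ I₀, now polarized at 20°.
Target fraction: 229 / 2080 W/m² = 0.1101 of I₀.
Need I₂/I₀ = 0.1101, so cos²(θ − 20°) = 0.1101 / 0.5 = 0.2202.
θ − 20° = arccos(√0.2202) = 62.0°, giving θ ≈ 20 + 62.0 = 82.0°.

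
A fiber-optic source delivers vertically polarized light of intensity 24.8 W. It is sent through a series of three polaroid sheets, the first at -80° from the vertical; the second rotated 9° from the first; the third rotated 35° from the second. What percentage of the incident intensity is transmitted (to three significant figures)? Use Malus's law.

By Malus's law, I₁ = 24.8 W · cos²(80°) = 0.7478 W.
I₂ = I₁ · cos²(9°) = 0.7478 · 0.9755 = 0.7295 W.
I₃ = I₂ · cos²(35°) = 0.7295 · 0.671 = 0.4895 W.
That is 1.974% of the incident intensity.

≈ 1.97%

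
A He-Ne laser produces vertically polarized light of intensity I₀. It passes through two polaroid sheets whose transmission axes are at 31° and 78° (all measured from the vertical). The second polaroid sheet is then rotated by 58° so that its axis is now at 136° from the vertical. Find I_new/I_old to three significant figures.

Before rotation:
I₁ = I₀ cos²(31° − 0°) = I₀ cos²(31°) = 0.7347 I₀.
I₂ = I₁ cos²(78° − 31°) = 0.7347 I₀ · cos²(47°) = 0.3417 I₀.
After rotation:
I₁ = I₀ cos²(31° − 0°) = I₀ cos²(31°) = 0.7347 I₀.
Angle between axes 1 and 2: 75°. I₂ = 0.7347 I₀ · cos²(75°) = 0.04922 I₀.
Ratio = 0.04922 / 0.3417 = 0.144.

I_new/I_old ≈ 0.144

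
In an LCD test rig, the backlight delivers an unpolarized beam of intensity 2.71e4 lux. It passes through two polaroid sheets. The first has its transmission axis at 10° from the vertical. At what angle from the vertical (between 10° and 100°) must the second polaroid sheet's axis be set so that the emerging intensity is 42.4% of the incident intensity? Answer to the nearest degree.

Unpolarized light through the first polarizer → I₁ = ½ I₀, now polarized at 10°.
Need I₂/I₀ = 0.424, so cos²(θ − 10°) = 0.424 / 0.5 = 0.848.
θ − 10° = arccos(√0.848) = 22.9°, giving θ ≈ 10 + 22.9 = 32.9°.

θ ≈ 33°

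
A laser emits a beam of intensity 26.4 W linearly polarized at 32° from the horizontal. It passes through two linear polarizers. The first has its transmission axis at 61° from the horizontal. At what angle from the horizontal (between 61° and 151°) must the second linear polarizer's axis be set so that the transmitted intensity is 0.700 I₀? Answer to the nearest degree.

θ ≈ 78°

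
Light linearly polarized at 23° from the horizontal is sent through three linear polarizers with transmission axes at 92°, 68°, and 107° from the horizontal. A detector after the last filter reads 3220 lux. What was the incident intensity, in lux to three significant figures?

I₁ = I₀ cos²(92° − 23°) = I₀ cos²(69°) = 0.1284 I₀.
I₂ = I₁ cos²(68° − 92°) = 0.1284 I₀ · cos²(24°) = 0.1072 I₀.
I₃ = I₂ cos²(107° − 68°) = 0.1072 I₀ · cos²(39°) = 0.06473 I₀.
So 3220 lux = 0.06473 I₀, giving I₀ = 3220/0.06473 = 4.974e+04 lux.

I₀ ≈ 4.97e4 lux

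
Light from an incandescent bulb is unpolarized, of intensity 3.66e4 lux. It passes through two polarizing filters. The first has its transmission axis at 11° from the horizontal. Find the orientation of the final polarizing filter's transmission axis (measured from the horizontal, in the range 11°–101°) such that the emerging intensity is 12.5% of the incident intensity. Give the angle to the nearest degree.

Unpolarized light through the first polarizer → I₁ = ½ I₀, now polarized at 11°.
Need I₂/I₀ = 0.125, so cos²(θ − 11°) = 0.125 / 0.5 = 0.25.
θ − 11° = arccos(√0.25) = 60.0°, giving θ ≈ 11 + 60.0 = 71.0°.

θ ≈ 71°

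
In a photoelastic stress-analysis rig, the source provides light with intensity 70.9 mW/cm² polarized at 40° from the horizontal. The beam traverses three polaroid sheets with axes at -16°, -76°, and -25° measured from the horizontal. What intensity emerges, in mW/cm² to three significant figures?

I₁ = 70.9 mW/cm² · cos²(56°) = 22.17 mW/cm².
I₂ = I₁ · cos²(60°) = 22.17 · 0.25 = 5.543 mW/cm².
I₃ = I₂ · cos²(51°) = 5.543 · 0.396 = 2.195 mW/cm².

I ≈ 2.20 mW/cm²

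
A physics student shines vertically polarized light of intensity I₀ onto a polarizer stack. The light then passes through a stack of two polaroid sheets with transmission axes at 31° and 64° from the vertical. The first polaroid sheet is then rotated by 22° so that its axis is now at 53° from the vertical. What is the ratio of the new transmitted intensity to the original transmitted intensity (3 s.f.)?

Before rotation:
I₁ = I₀ cos²(31° − 0°) = I₀ cos²(31°) = 0.7347 I₀.
I₂ = I₁ cos²(64° − 31°) = 0.7347 I₀ · cos²(33°) = 0.5168 I₀.
After rotation:
I₁ = I₀ cos²(53° − 0°) = I₀ cos²(53°) = 0.3622 I₀.
I₂ = I₁ cos²(64° − 53°) = 0.3622 I₀ · cos²(11°) = 0.349 I₀.
Ratio = 0.349 / 0.5168 = 0.6753.

I_new/I_old ≈ 0.675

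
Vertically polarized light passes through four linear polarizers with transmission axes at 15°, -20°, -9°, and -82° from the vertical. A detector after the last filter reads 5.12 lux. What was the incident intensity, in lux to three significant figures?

I₁ = I₀ cos²(15° − 0°) = I₀ cos²(15°) = 0.933 I₀.
I₂ = I₁ cos²(-20° − 15°) = 0.933 I₀ · cos²(35°) = 0.6261 I₀.
I₃ = I₂ cos²(-9° + 20°) = 0.6261 I₀ · cos²(11°) = 0.6033 I₀.
I₄ = I₃ cos²(-82° + 9°) = 0.6033 I₀ · cos²(73°) = 0.05157 I₀.
So 5.12 lux = 0.05157 I₀, giving I₀ = 5.12/0.05157 = 99.29 lux.

I₀ ≈ 99.3 lux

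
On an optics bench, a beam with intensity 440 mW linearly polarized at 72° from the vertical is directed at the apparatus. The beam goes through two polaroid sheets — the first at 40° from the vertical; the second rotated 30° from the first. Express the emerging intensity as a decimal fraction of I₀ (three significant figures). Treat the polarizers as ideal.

I₁ = 440 mW · cos²(32°) = 316.4 mW.
I₂ = I₁ · cos²(30°) = 316.4 · 0.75 = 237.3 mW.
Transmitted fraction = 0.5394.

I/I₀ ≈ 0.539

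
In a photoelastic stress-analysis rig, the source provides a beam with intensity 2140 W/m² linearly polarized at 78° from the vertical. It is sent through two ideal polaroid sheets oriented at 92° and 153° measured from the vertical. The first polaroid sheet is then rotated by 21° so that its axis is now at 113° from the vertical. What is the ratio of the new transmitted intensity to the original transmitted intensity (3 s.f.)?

Before rotation:
By Malus's law, I₁ = I₀ cos²(92° − 78°) = I₀ cos²(14°) = 0.9415 I₀.
I₂ = I₁ cos²(153° − 92°) = 0.9415 I₀ · cos²(61°) = 0.2213 I₀.
After rotation:
I₁ = I₀ cos²(113° − 78°) = I₀ cos²(35°) = 0.671 I₀.
I₂ = I₁ cos²(153° − 113°) = 0.671 I₀ · cos²(40°) = 0.3938 I₀.
Ratio = 0.3938 / 0.2213 = 1.779.

I_new/I_old ≈ 1.78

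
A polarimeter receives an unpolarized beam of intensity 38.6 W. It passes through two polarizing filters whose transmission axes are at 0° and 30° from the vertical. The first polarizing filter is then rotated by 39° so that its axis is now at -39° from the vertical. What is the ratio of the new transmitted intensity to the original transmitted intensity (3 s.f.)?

Before rotation:
Unpolarized light through the first polarizer → I₁ = ½ I₀, now polarized at 0°.
I₂ = I₁ cos²(30° − 0°) = 0.5 I₀ · cos²(30°) = 0.375 I₀.
After rotation:
Unpolarized light through the first polarizer → I₁ = ½ I₀, now polarized at -39°.
I₂ = I₁ cos²(30° + 39°) = 0.5 I₀ · cos²(69°) = 0.06421 I₀.
Ratio = 0.06421 / 0.375 = 0.1712.

I_new/I_old ≈ 0.171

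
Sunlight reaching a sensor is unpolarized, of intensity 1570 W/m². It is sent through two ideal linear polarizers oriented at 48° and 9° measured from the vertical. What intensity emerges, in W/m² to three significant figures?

I ≈ 474 W/m²

Unpolarized light through the first polarizer → I₁ = 1570 W/m²/2 = 785 W/m², polarized at 48°.
I₂ = I₁ · cos²(39°) = 785 · 0.604 = 474.1 W/m².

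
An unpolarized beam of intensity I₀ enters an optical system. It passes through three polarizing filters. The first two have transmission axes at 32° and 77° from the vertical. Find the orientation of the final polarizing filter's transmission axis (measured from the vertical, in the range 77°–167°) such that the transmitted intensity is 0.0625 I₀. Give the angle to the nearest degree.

Unpolarized light through the first polarizer → I₁ = ½ I₀, now polarized at 32°.
I₂ = I₁ cos²(77° − 32°) = 0.5 I₀ · cos²(45°) = 0.25 I₀.
Need I₃/I₀ = 0.0625, so cos²(θ − 77°) = 0.0625 / 0.25 = 0.25.
θ − 77° = arccos(√0.25) = 60.0°, giving θ ≈ 77 + 60.0 = 137.0°.

θ ≈ 137°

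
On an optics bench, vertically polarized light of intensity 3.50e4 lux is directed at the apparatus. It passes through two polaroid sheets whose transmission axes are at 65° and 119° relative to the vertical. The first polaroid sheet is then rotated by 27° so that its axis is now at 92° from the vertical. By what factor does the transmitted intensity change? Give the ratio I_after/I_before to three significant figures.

I_new/I_old ≈ 0.0157

Before rotation:
I₁ = I₀ cos²(65° − 0°) = I₀ cos²(65°) = 0.1786 I₀.
I₂ = I₁ cos²(119° − 65°) = 0.1786 I₀ · cos²(54°) = 0.06171 I₀.
After rotation:
I₁ = I₀ cos²(92° − 0°) = I₀ cos²(88°) = 0.001218 I₀.
I₂ = I₁ cos²(119° − 92°) = 0.001218 I₀ · cos²(27°) = 0.0009669 I₀.
Ratio = 0.0009669 / 0.06171 = 0.01567.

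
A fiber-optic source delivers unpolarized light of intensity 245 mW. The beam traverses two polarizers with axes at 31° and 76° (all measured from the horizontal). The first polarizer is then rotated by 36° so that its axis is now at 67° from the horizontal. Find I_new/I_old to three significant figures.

I_new/I_old ≈ 1.95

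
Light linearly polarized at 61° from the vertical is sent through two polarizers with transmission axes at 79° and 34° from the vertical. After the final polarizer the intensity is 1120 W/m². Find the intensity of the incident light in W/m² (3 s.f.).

By Malus's law, I₁ = I₀ cos²(79° − 61°) = I₀ cos²(18°) = 0.9045 I₀.
I₂ = I₁ cos²(34° − 79°) = 0.9045 I₀ · cos²(45°) = 0.4523 I₀.
So 1120 W/m² = 0.4523 I₀, giving I₀ = 1120/0.4523 = 2476 W/m².

I₀ ≈ 2480 W/m²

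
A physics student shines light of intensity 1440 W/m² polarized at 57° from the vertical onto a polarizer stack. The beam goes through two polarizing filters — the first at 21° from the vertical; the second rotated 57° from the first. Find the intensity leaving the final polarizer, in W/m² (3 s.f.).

I ≈ 280 W/m²

I₁ = 1440 W/m² · cos²(36°) = 942.5 W/m².
I₂ = I₁ · cos²(57°) = 942.5 · 0.2966 = 279.6 W/m².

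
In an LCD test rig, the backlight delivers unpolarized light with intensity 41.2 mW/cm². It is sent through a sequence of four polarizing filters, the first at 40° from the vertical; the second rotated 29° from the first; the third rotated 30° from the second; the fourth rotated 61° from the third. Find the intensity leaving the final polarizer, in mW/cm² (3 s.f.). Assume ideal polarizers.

I ≈ 2.78 mW/cm²

Unpolarized light through the first polarizer → I₁ = 41.2 mW/cm²/2 = 20.6 mW/cm², polarized at 40°.
I₂ = I₁ · cos²(29°) = 20.6 · 0.765 = 15.76 mW/cm².
I₃ = I₂ · cos²(30°) = 15.76 · 0.75 = 11.82 mW/cm².
I₄ = I₃ · cos²(61°) = 11.82 · 0.235 = 2.778 mW/cm².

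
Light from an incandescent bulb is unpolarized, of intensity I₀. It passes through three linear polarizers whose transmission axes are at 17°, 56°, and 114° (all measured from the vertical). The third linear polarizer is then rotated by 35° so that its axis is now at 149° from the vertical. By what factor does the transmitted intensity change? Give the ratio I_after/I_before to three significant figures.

Before rotation:
Unpolarized light through the first polarizer → I₁ = ½ I₀, now polarized at 17°.
I₂ = I₁ cos²(56° − 17°) = 0.5 I₀ · cos²(39°) = 0.302 I₀.
I₃ = I₂ cos²(114° − 56°) = 0.302 I₀ · cos²(58°) = 0.0848 I₀.
After rotation:
Unpolarized light through the first polarizer → I₁ = ½ I₀, now polarized at 17°.
I₂ = I₁ cos²(56° − 17°) = 0.5 I₀ · cos²(39°) = 0.302 I₀.
Angle between axes 2 and 3: 87°. I₃ = 0.302 I₀ · cos²(87°) = 0.0008271 I₀.
Ratio = 0.0008271 / 0.0848 = 0.009754.

I_new/I_old ≈ 0.00975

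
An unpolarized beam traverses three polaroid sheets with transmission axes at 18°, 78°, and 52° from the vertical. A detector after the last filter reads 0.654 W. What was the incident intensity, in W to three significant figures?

Unpolarized light through the first polarizer → I₁ = ½ I₀, now polarized at 18°.
I₂ = I₁ cos²(78° − 18°) = 0.5 I₀ · cos²(60°) = 0.125 I₀.
I₃ = I₂ cos²(52° − 78°) = 0.125 I₀ · cos²(26°) = 0.101 I₀.
So 0.654 W = 0.101 I₀, giving I₀ = 0.654/0.101 = 6.477 W.

I₀ ≈ 6.48 W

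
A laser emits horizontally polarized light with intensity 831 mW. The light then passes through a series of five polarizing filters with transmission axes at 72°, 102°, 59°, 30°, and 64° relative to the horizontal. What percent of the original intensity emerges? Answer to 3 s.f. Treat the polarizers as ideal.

By Malus's law, I₁ = 831 mW · cos²(72°) = 79.35 mW.
I₂ = I₁ · cos²(30°) = 79.35 · 0.75 = 59.52 mW.
I₃ = I₂ · cos²(43°) = 59.52 · 0.5349 = 31.83 mW.
I₄ = I₃ · cos²(29°) = 31.83 · 0.765 = 24.35 mW.
I₅ = I₄ · cos²(34°) = 24.35 · 0.6873 = 16.74 mW.
That is 2.014% of the incident intensity.

≈ 2.01%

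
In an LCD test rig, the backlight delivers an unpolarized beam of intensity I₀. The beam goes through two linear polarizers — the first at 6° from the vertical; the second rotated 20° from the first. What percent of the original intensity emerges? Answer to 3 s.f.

Unpolarized light through the first polarizer → I₁ = ½ I₀, now polarized at 6°.
I₂ = I₁ cos²(20°) = 0.5 · 0.883 I₀ = 0.4415 I₀.
That is 44.15% of the incident intensity.

≈ 44.2%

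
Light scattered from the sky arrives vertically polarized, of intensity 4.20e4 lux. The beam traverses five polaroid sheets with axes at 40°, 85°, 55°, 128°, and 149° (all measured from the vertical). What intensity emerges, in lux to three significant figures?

I ≈ 689 lux

I₁ = 4.20e4 lux · cos²(40°) = 2.465e+04 lux.
I₂ = I₁ · cos²(45°) = 2.465e+04 · 0.5 = 1.232e+04 lux.
I₃ = I₂ · cos²(30°) = 1.232e+04 · 0.75 = 9242 lux.
I₄ = I₃ · cos²(73°) = 9242 · 0.08548 = 790.1 lux.
I₅ = I₄ · cos²(21°) = 790.1 · 0.8716 = 688.6 lux.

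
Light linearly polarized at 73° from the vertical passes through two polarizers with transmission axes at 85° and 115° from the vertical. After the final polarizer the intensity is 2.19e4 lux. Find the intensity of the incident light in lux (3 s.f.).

I₀ ≈ 3.05e4 lux

I₁ = I₀ cos²(85° − 73°) = I₀ cos²(12°) = 0.9568 I₀.
I₂ = I₁ cos²(115° − 85°) = 0.9568 I₀ · cos²(30°) = 0.7176 I₀.
So 2.19e4 lux = 0.7176 I₀, giving I₀ = 2.19e4/0.7176 = 3.052e+04 lux.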